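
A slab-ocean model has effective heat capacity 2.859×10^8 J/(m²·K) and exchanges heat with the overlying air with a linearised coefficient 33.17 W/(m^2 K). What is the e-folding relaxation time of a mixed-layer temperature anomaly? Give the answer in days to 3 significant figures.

Areal heat capacity C = 2.859×10^8 J/(m²·K) (given).
Relaxation time τ = C / λ = 2.86×10^8 / 33.17 = 8.62×10^6 s.
In days: 8.62×10^6 s / (86400 s/day) = 99.8 days.

99.8 days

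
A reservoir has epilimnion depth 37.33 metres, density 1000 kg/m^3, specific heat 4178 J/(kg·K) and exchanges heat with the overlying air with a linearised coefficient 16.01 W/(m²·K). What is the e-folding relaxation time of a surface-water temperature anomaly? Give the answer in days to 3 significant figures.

113 days

Areal heat capacity C = ρ c_p D = 1000 × 4178 × 37.33 = 1.56×10^8 J/(m²·K).
Relaxation time τ = C / λ = 1.56×10^8 / 16.01 = 9.74×10^6 s.
In days: 9.74×10^6 s / (86400 s/day) = 113 days.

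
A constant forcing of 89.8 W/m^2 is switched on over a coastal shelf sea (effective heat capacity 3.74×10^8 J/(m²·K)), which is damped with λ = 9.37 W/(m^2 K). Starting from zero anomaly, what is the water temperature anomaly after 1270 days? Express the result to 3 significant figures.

8.97 K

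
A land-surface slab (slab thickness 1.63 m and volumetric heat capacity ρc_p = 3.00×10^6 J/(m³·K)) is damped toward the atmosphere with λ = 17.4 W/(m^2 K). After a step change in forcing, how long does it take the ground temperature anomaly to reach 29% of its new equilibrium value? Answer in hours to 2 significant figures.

Areal heat capacity C = ρc_p × D = 3.00×10^6 × 1.63 = 4.89×10^6 J/(m²·K).
τ = C / λ = 4.89×10^6 / 17.4 = 2.81×10^5 s.
Fraction reached: 1 − e^(−t/τ) = 0.29 ⇒ t = −τ ln(1 − 0.29) = τ × 0.342.
t = 96300 s = 26.7 hours.

27 hours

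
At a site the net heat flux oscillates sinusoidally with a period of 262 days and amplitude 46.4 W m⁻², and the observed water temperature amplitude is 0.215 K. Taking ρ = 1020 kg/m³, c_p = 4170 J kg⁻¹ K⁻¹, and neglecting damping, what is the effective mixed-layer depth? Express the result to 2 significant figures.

180 m

ω = 2π / 2.26×10^7 s = 2.78×10^-7 s⁻¹.
Required C = F₀ / (A ω) = 46.4 / (0.215 × 2.78×10^-7) = 7.78×10^8 J/(m²·K).
D = C / (ρ c_p) = 7.78×10^8 / (1020 × 4170) = 183 m.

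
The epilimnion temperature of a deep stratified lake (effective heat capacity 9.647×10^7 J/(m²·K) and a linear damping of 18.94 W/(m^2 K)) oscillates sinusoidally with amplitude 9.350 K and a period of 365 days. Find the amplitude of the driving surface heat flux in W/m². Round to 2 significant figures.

Areal heat capacity C = 9.647×10^7 J/(m²·K) (given).
ω = 2π / 3.15×10^7 s = 1.99×10^-7 s⁻¹.
√((Cω)² + λ²) = √((19.2)² + 18.94²) = 27.0 W/(m²·K).
F₀ = A × √((Cω)²+λ²) = 9.350 × 27.0 = 252 W/m².

250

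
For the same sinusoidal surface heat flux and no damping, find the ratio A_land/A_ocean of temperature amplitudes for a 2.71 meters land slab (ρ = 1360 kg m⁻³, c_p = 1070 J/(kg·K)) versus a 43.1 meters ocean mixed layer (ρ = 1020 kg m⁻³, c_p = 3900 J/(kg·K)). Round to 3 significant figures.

C_ocean = 1020 × 3900 × 43.1 = 1.71×10^8 J/(m²·K).
C_land = 1360 × 1070 × 2.71 = 3.94×10^6 J/(m²·K).
Undamped amplitude ∝ 1/C, so A_land/A_ocean = C_ocean/C_land = 43.5.

43.5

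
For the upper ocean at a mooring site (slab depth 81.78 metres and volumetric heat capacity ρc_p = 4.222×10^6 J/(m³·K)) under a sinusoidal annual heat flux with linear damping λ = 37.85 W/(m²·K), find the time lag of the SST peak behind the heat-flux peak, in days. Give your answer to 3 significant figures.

Areal heat capacity C = ρc_p × D = 4.222×10^6 × 81.78 = 3.45×10^8 J/(m²·K).
ω = 2π / 3.15×10^7 s = 1.99×10^-7 s⁻¹.
Phase lag φ = arctan(Cω/λ) = arctan(68.8/37.85) = 1.07 rad.
Time lag = φ / ω = 1.07 / 1.99×10^-7 = 5.36×10^6 s = 62.0 days.

62.0 days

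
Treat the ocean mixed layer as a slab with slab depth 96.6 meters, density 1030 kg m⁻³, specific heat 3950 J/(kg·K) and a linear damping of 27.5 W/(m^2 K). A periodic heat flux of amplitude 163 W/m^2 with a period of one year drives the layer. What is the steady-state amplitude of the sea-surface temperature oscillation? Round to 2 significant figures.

2.0 K

Areal heat capacity C = ρ c_p D = 1030 × 3950 × 96.6 = 3.93×10^8 J/(m²·K).
Angular frequency ω = 2π / T = 2π / 3.15×10^7 s = 1.99×10^-7 s⁻¹.
√((Cω)² + λ²) = √((78.3)² + 27.5²) = 83.0 W/(m²·K).
Amplitude A = F₀ / √((Cω)²+λ²) = 163 / 83.0 = 1.96 K.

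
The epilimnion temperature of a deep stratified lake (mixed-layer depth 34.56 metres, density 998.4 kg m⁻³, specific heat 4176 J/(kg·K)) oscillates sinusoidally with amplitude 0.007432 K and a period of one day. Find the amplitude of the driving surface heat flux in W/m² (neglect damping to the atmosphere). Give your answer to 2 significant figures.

Areal heat capacity C = ρ c_p D = 998.4 × 4176 × 34.56 = 1.44×10^8 J m⁻² K⁻¹.
ω = 2π / 86400 s = 7.27×10^-5 s⁻¹.
Cω = 1.44×10^8 × 7.27×10^-5 = 10500 W/(m²·K).
F₀ = A × Cω = 0.007432 × 10500 = 77.9 W/m².

78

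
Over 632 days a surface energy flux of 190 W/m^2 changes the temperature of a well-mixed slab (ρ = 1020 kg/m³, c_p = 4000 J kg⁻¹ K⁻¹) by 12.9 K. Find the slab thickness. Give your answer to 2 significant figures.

Heat input Q = F Δt = 190 × 5.46×10^7 s = 1.04×10^10 J/m².
Required areal heat capacity C = Q / ΔT = 8.04×10^8 J/(m²·K).
Depth D = C / (ρ c_p) = 8.04×10^8 / (1020 × 4000) = 197 m.

200 m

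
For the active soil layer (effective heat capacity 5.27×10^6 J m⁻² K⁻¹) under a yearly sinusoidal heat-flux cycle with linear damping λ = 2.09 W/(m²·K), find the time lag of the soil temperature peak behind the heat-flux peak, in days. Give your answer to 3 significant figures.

Areal heat capacity C = 5.27×10^6 J m⁻² K⁻¹ (given).
ω = 2π / 3.15×10^7 s = 1.99×10^-7 s⁻¹.
Phase lag φ = arctan(Cω/λ) = arctan(1.05/2.09) = 0.466 rad.
Time lag = φ / ω = 0.466 / 1.99×10^-7 = 2.34×10^6 s = 27.0 days.

27.0 days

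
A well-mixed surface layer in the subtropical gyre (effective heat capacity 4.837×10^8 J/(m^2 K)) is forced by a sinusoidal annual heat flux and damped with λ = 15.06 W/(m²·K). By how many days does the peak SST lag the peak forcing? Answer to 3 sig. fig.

82.2 days

Areal heat capacity C = 4.837×10^8 J/(m^2 K) (given).
ω = 2π / 3.15×10^7 s = 1.99×10^-7 s⁻¹.
Phase lag φ = arctan(Cω/λ) = arctan(96.4/15.06) = 1.42 rad.
Time lag = φ / ω = 1.42 / 1.99×10^-7 = 7.11×10^6 s = 82.2 days.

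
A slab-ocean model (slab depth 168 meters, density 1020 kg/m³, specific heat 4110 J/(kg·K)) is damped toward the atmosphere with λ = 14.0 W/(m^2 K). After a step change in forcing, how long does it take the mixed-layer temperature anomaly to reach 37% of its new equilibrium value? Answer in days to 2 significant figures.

270 days

Areal heat capacity C = ρ c_p D = 1020 × 4110 × 168 = 7.04×10^8 J/(m^2 K).
τ = C / λ = 7.04×10^8 / 14.0 = 5.03×10^7 s.
Fraction reached: 1 − e^(−t/τ) = 0.37 ⇒ t = −τ ln(1 − 0.37) = τ × 0.462.
t = 2.32×10^7 s = 269 days.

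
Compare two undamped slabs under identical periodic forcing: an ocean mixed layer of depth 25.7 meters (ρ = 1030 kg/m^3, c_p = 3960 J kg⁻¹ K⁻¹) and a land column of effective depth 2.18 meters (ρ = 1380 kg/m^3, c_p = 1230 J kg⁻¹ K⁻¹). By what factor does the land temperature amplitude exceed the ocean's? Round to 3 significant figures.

28.3

C_ocean = 1030 × 3960 × 25.7 = 1.05×10^8 J/(m²·K).
C_land = 1380 × 1230 × 2.18 = 3.70×10^6 J/(m²·K).
Undamped amplitude ∝ 1/C, so A_land/A_ocean = C_ocean/C_land = 28.3.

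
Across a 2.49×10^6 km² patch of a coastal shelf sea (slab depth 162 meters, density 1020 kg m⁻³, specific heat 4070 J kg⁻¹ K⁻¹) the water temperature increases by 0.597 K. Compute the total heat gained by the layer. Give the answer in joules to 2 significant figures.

1.0×10^21 J

Areal heat capacity C = ρ c_p D = 1020 × 4070 × 162 = 6.73×10^8 J m⁻² K⁻¹.
Heat per unit area: q = C ΔT = 6.73×10^8 × 0.597 = 4.01×10^8 J/m².
Total heat: Q = q × A = 4.01×10^8 × (2.49×10^6 × 10⁶ m²) = 1.00×10^21 J.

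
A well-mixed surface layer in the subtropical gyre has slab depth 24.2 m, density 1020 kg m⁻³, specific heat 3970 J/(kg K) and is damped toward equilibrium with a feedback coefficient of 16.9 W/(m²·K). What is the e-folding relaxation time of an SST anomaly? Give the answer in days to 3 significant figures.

Areal heat capacity C = ρ c_p D = 1020 × 3970 × 24.2 = 9.80×10^7 J/(m²·K).
Relaxation time τ = C / λ = 9.80×10^7 / 16.9 = 5.80×10^6 s.
In days: 5.80×10^6 s / (86400 s/day) = 67.1 days.

67.1 days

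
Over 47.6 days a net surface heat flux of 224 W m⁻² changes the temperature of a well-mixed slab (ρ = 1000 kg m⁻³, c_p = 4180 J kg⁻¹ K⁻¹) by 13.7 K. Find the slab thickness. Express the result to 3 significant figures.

16.1 m

Heat input Q = F Δt = 224 × 4.11×10^6 s = 9.21×10^8 J/m².
Required areal heat capacity C = Q / ΔT = 6.72×10^7 J/(m²·K).
Depth D = C / (ρ c_p) = 6.72×10^7 / (1000 × 4180) = 16.1 m.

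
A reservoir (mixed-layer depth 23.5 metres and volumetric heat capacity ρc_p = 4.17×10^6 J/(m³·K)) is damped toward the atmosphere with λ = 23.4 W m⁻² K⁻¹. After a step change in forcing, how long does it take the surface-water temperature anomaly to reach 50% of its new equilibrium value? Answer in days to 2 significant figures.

34 days

Areal heat capacity C = ρc_p × D = 4.17×10^6 × 23.5 = 9.80×10^7 J/(m^2 K).
τ = C / λ = 9.80×10^7 / 23.4 = 4.19×10^6 s.
Fraction reached: 1 − e^(−t/τ) = 0.50 ⇒ t = −τ ln(1 − 0.50) = τ × 0.693.
t = 2.90×10^6 s = 33.6 days.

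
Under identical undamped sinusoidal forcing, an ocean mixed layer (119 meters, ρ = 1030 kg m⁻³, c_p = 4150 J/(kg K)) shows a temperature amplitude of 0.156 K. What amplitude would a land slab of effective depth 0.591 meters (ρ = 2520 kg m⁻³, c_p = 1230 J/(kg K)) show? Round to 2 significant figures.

C_ocean = 5.09×10^8 J/(m²·K); C_land = 1.83×10^6 J/(m²·K).
A ∝ 1/C ⇒ A_land = A_ocean × C_ocean/C_land = 0.156 × 278 = 43.3 K.

43 K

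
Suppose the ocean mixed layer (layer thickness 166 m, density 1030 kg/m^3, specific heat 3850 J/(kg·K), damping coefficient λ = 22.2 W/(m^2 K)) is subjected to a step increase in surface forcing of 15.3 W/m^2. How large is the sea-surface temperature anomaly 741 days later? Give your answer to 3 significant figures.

0.610 K

Areal heat capacity C = ρ c_p D = 1030 × 3850 × 166 = 6.58×10^8 J m⁻² K⁻¹.
τ = C / λ = 6.58×10^8 / 22.2 = 2.97×10^7 s.
Equilibrium anomaly ΔT_eq = F / λ = 15.3 / 22.2 = 0.689 K.
t = 741 days = 6.40×10^7 s, so t/τ = 2.16.
ΔT(t) = ΔT_eq (1 − e^(−t/τ)) = 0.689 × (1 − e^−2.16) = 0.610 K.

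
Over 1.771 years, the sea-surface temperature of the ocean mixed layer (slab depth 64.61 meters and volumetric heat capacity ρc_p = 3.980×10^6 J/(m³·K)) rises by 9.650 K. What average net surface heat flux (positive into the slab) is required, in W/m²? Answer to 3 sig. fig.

44.4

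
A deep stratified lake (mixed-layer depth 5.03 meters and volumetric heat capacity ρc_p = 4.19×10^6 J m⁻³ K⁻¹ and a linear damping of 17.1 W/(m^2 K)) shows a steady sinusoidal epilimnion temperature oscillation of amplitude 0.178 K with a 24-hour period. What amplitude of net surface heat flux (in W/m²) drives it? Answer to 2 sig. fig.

270

Areal heat capacity C = ρc_p × D = 4.19×10^6 × 5.03 = 2.11×10^7 J/(m²·K).
ω = 2π / 86400 s = 7.27×10^-5 s⁻¹.
√((Cω)² + λ²) = √((1530)² + 17.1²) = 1530 W/(m²·K).
F₀ = A × √((Cω)²+λ²) = 0.178 × 1530 = 273 W/m².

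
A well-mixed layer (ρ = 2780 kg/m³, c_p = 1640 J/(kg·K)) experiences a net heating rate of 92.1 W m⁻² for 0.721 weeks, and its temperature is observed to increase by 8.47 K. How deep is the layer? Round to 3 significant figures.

Heat input Q = F Δt = 92.1 × 4.36×10^5 s = 4.02×10^7 J/m².
Required areal heat capacity C = Q / ΔT = 4.74×10^6 J/(m²·K).
Depth D = C / (ρ c_p) = 4.74×10^6 / (2780 × 1640) = 1.04 m.

1.04 m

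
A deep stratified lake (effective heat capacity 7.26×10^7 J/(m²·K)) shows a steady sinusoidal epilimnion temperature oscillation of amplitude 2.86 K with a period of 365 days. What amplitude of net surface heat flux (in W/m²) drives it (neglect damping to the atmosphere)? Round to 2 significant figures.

41

Areal heat capacity C = 7.26×10^7 J/(m²·K) (given).
ω = 2π / 3.15×10^7 s = 1.99×10^-7 s⁻¹.
Cω = 7.26×10^7 × 1.99×10^-7 = 14.5 W/(m²·K).
F₀ = A × Cω = 2.86 × 14.5 = 41.4 W/m².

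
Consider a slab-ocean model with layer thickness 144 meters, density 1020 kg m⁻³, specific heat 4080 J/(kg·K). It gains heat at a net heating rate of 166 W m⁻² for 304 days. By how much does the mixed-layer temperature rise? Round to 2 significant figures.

7.3 K

Areal heat capacity C = ρ c_p D = 1020 × 4080 × 144 = 5.99×10^8 J/(m²·K).
Net heat input Q = F Δt = 166 × (304 days × 86400 s/day) = 4.36×10^9 J/m².
ΔT = Q / C = 4.36×10^9 / 5.99×10^8 = 7.28 K.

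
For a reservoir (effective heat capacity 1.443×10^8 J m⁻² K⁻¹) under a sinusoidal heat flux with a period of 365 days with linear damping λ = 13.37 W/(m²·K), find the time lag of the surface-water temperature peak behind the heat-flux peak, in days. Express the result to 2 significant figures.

66 days

Areal heat capacity C = 1.443×10^8 J m⁻² K⁻¹ (given).
ω = 2π / 3.15×10^7 s = 1.99×10^-7 s⁻¹.
Phase lag φ = arctan(Cω/λ) = arctan(28.8/13.37) = 1.14 rad.
Time lag = φ / ω = 1.14 / 1.99×10^-7 = 5.70×10^6 s = 66.0 days.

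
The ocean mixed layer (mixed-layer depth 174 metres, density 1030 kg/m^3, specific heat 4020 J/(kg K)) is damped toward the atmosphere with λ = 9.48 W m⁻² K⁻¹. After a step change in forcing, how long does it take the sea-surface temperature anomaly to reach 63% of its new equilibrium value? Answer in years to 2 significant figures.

2.4 years

Areal heat capacity C = ρ c_p D = 1030 × 4020 × 174 = 7.20×10^8 J m⁻² K⁻¹.
τ = C / λ = 7.20×10^8 / 9.48 = 7.60×10^7 s.
Fraction reached: 1 − e^(−t/τ) = 0.63 ⇒ t = −τ ln(1 − 0.63) = τ × 0.994.
t = 7.56×10^7 s = 2.39 years.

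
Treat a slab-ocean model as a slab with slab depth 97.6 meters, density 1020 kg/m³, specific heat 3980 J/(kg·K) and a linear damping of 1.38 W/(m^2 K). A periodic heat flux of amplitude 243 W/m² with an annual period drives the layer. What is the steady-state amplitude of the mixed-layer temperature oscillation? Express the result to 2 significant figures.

Areal heat capacity C = ρ c_p D = 1020 × 3980 × 97.6 = 3.96×10^8 J/(m^2 K).
Angular frequency ω = 2π / T = 2π / 3.15×10^7 s = 1.99×10^-7 s⁻¹.
√((Cω)² + λ²) = √((78.9)² + 1.38²) = 79.0 W/(m²·K).
Amplitude A = F₀ / √((Cω)²+λ²) = 243 / 79.0 = 3.08 K.

3.1 K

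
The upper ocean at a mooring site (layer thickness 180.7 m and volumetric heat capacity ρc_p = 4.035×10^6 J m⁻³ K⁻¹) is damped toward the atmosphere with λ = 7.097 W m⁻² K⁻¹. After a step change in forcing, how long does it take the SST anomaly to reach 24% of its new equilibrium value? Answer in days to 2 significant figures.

Areal heat capacity C = ρc_p × D = 4.035×10^6 × 180.7 = 7.29×10^8 J m⁻² K⁻¹.
τ = C / λ = 7.29×10^8 / 7.097 = 1.03×10^8 s.
Fraction reached: 1 − e^(−t/τ) = 0.24 ⇒ t = −τ ln(1 − 0.24) = τ × 0.274.
t = 2.82×10^7 s = 326 days.

330 days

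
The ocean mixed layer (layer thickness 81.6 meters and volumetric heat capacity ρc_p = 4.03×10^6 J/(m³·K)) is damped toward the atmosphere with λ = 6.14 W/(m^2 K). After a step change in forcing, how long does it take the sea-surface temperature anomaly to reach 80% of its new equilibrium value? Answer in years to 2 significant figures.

Areal heat capacity C = ρc_p × D = 4.03×10^6 × 81.6 = 3.29×10^8 J/(m^2 K).
τ = C / λ = 3.29×10^8 / 6.14 = 5.36×10^7 s.
Fraction reached: 1 − e^(−t/τ) = 0.80 ⇒ t = −τ ln(1 − 0.80) = τ × 1.61.
t = 8.62×10^7 s = 2.73 years.

2.7 years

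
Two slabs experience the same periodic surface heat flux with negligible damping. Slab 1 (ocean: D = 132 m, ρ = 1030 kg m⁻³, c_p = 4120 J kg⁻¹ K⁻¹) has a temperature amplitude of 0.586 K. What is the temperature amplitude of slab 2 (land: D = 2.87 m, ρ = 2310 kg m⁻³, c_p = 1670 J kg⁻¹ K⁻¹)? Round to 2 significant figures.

C_ocean = 5.60×10^8 J/(m²·K); C_land = 1.11×10^7 J/(m²·K).
A ∝ 1/C ⇒ A_land = A_ocean × C_ocean/C_land = 0.586 × 50.6 = 29.6 K.

30 K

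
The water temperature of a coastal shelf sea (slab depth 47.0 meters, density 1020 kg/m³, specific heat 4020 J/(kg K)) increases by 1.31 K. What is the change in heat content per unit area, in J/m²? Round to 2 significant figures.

2.5×10^8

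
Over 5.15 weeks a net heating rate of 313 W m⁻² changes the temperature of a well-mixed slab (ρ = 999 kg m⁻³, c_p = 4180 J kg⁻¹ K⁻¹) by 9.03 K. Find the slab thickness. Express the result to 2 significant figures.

26 m

Heat input Q = F Δt = 313 × 3.11×10^6 s = 9.75×10^8 J/m².
Required areal heat capacity C = Q / ΔT = 1.08×10^8 J/(m²·K).
Depth D = C / (ρ c_p) = 1.08×10^8 / (999 × 4180) = 25.9 m.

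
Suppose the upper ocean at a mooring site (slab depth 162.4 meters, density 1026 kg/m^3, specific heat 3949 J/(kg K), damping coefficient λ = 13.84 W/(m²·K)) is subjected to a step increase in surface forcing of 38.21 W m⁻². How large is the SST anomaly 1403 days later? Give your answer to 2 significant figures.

Areal heat capacity C = ρ c_p D = 1026 × 3949 × 162.4 = 6.58×10^8 J/(m²·K).
τ = C / λ = 6.58×10^8 / 13.84 = 4.75×10^7 s.
Equilibrium anomaly ΔT_eq = F / λ = 38.21 / 13.84 = 2.76 K.
t = 1403 days = 1.21×10^8 s, so t/τ = 2.55.
ΔT(t) = ΔT_eq (1 − e^(−t/τ)) = 2.76 × (1 − e^−2.55) = 2.55 K.

2.5 K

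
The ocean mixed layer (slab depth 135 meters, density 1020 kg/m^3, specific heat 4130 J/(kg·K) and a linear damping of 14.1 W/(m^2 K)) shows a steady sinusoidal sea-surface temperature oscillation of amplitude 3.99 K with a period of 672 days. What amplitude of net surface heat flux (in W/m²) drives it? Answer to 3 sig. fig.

252

Areal heat capacity C = ρ c_p D = 1020 × 4130 × 135 = 5.69×10^8 J/(m^2 K).
ω = 2π / 5.81×10^7 s = 1.08×10^-7 s⁻¹.
√((Cω)² + λ²) = √((61.5)² + 14.1²) = 63.1 W/(m²·K).
F₀ = A × √((Cω)²+λ²) = 3.99 × 63.1 = 252 W/m².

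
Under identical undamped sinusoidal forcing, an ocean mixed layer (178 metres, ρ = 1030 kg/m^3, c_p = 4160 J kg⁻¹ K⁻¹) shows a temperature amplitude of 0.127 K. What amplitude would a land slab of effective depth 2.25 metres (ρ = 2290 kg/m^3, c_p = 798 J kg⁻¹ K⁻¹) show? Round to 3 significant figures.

23.6 K

C_ocean = 7.63×10^8 J/(m²·K); C_land = 4.11×10^6 J/(m²·K).
A ∝ 1/C ⇒ A_land = A_ocean × C_ocean/C_land = 0.127 × 185 = 23.6 K.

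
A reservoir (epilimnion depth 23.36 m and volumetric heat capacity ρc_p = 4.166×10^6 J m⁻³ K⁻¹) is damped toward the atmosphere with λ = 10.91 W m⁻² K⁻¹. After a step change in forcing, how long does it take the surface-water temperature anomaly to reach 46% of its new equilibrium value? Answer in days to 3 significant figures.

Areal heat capacity C = ρc_p × D = 4.166×10^6 × 23.36 = 9.73×10^7 J/(m²·K).
τ = C / λ = 9.73×10^7 / 10.91 = 8.92×10^6 s.
Fraction reached: 1 − e^(−t/τ) = 0.46 ⇒ t = −τ ln(1 − 0.46) = τ × 0.616.
t = 5.50×10^6 s = 63.6 days.

63.6 days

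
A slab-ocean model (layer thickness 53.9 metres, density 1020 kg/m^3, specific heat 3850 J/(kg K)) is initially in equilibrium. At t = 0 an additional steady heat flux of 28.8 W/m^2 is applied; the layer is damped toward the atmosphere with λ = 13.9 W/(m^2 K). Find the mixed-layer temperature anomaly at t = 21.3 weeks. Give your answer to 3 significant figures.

Areal heat capacity C = ρ c_p D = 1020 × 3850 × 53.9 = 2.12×10^8 J m⁻² K⁻¹.
τ = C / λ = 2.12×10^8 / 13.9 = 1.52×10^7 s.
Equilibrium anomaly ΔT_eq = F / λ = 28.8 / 13.9 = 2.07 K.
t = 21.3 weeks = 1.29×10^7 s, so t/τ = 0.846.
ΔT(t) = ΔT_eq (1 − e^(−t/τ)) = 2.07 × (1 − e^−0.846) = 1.18 K.

1.18 K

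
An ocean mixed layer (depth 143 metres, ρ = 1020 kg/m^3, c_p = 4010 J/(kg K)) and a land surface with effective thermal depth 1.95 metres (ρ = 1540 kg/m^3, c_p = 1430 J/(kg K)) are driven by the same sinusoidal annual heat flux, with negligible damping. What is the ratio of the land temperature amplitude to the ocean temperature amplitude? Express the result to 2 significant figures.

140

C_ocean = 1020 × 4010 × 143 = 5.85×10^8 J/(m²·K).
C_land = 1540 × 1430 × 1.95 = 4.29×10^6 J/(m²·K).
Undamped amplitude ∝ 1/C, so A_land/A_ocean = C_ocean/C_land = 136.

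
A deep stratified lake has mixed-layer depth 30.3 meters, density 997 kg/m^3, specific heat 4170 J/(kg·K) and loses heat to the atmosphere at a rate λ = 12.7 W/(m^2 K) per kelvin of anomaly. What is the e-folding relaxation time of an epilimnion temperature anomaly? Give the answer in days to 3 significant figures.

115 days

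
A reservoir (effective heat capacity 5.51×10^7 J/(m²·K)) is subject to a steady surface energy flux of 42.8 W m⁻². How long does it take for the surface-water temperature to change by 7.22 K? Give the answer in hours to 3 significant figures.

Areal heat capacity C = 5.51×10^7 J/(m²·K) (given).
Time required: Δt = C ΔT / F = 5.51×10^7 × 7.22 / 42.8 = 9.29×10^6 s.
In hours: 9.29×10^6 s / (3600 s/hour) = 2580 hours.

2580 hours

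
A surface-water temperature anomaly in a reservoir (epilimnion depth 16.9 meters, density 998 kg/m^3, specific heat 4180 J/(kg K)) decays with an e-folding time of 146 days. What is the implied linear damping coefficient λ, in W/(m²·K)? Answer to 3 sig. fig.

Areal heat capacity C = ρ c_p D = 998 × 4180 × 16.9 = 7.05×10^7 J/(m^2 K).
τ = 146 days = 1.26×10^7 s.
λ = C / τ = 7.05×10^7 / 1.26×10^7 = 5.59 W/(m²·K).

5.59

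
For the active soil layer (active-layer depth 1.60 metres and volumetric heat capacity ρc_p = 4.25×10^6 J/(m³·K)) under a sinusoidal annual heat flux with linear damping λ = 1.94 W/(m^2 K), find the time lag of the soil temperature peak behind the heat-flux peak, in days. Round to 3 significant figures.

35.4 days

Areal heat capacity C = ρc_p × D = 4.25×10^6 × 1.60 = 6.80×10^6 J/(m^2 K).
ω = 2π / 3.15×10^7 s = 1.99×10^-7 s⁻¹.
Phase lag φ = arctan(Cω/λ) = arctan(1.35/1.94) = 0.610 rad.
Time lag = φ / ω = 0.610 / 1.99×10^-7 = 3.06×10^6 s = 35.4 days.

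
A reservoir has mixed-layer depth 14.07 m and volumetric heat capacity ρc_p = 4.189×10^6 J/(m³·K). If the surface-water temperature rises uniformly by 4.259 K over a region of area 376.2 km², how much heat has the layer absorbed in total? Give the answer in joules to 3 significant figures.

9.44×10^16 J

Areal heat capacity C = ρc_p × D = 4.189×10^6 × 14.07 = 5.89×10^7 J/(m²·K).
Heat per unit area: q = C ΔT = 5.89×10^7 × 4.259 = 2.51×10^8 J/m².
Total heat: Q = q × A = 2.51×10^8 × (376.2 × 10⁶ m²) = 9.44×10^16 J.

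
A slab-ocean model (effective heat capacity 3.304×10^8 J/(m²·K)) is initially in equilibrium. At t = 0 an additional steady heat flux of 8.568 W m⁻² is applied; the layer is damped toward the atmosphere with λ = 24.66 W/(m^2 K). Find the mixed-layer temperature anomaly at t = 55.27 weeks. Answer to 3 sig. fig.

Areal heat capacity C = 3.304×10^8 J/(m²·K) (given).
τ = C / λ = 3.30×10^8 / 24.66 = 1.34×10^7 s.
Equilibrium anomaly ΔT_eq = F / λ = 8.568 / 24.66 = 0.347 K.
t = 55.27 weeks = 3.34×10^7 s, so t/τ = 2.49.
ΔT(t) = ΔT_eq (1 − e^(−t/τ)) = 0.347 × (1 − e^−2.49) = 0.319 K.

0.319 K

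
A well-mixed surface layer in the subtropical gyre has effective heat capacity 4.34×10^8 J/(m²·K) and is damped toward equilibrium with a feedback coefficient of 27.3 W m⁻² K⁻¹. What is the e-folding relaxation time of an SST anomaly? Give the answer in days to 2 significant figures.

180 days

Areal heat capacity C = 4.34×10^8 J/(m²·K) (given).
Relaxation time τ = C / λ = 4.34×10^8 / 27.3 = 1.59×10^7 s.
In days: 1.59×10^7 s / (86400 s/day) = 184 days.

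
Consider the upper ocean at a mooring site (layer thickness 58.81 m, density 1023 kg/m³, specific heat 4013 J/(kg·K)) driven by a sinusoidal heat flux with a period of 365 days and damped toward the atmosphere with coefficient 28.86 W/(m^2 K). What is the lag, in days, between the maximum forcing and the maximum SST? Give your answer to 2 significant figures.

60 days

Areal heat capacity C = ρ c_p D = 1023 × 4013 × 58.81 = 2.41×10^8 J/(m^2 K).
ω = 2π / 3.15×10^7 s = 1.99×10^-7 s⁻¹.
Phase lag φ = arctan(Cω/λ) = arctan(48.1/28.86) = 1.03 rad.
Time lag = φ / ω = 1.03 / 1.99×10^-7 = 5.17×10^6 s = 59.9 days.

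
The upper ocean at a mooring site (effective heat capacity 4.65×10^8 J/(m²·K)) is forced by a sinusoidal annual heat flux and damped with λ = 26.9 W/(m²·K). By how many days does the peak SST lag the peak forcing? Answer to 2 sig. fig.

75 days

Areal heat capacity C = 4.65×10^8 J/(m²·K) (given).
ω = 2π / 3.15×10^7 s = 1.99×10^-7 s⁻¹.
Phase lag φ = arctan(Cω/λ) = arctan(92.6/26.9) = 1.29 rad.
Time lag = φ / ω = 1.29 / 1.99×10^-7 = 6.47×10^6 s = 74.8 days.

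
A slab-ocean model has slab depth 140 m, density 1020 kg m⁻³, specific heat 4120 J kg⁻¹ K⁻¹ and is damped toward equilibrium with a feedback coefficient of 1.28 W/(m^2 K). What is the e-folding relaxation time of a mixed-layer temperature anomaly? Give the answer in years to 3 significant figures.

Areal heat capacity C = ρ c_p D = 1020 × 4120 × 140 = 5.88×10^8 J/(m²·K).
Relaxation time τ = C / λ = 5.88×10^8 / 1.28 = 4.60×10^8 s.
In years: 4.60×10^8 s / (3.156×10^7 s/year) = 14.6 years.

14.6 years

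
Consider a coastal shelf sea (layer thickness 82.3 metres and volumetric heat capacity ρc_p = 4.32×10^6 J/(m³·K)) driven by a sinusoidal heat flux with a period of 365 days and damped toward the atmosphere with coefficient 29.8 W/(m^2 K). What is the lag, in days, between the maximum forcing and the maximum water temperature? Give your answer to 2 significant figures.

68 days

Areal heat capacity C = ρc_p × D = 4.32×10^6 × 82.3 = 3.56×10^8 J/(m²·K).
ω = 2π / 3.15×10^7 s = 1.99×10^-7 s⁻¹.
Phase lag φ = arctan(Cω/λ) = arctan(70.8/29.8) = 1.17 rad.
Time lag = φ / ω = 1.17 / 1.99×10^-7 = 5.89×10^6 s = 68.1 days.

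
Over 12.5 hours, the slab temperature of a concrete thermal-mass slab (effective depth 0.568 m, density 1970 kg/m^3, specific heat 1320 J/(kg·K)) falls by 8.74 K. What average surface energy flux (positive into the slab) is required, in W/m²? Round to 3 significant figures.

-287

Areal heat capacity C = ρ c_p D = 1970 × 1320 × 0.568 = 1.48×10^6 J/(m²·K).
Required heat per unit area: Q = C ΔT = 1.48×10^6 × -8.74 = -1.29×10^7 J/m².
Flux F = Q / Δt = -1.29×10^7 / 45000 s = -287 W/m².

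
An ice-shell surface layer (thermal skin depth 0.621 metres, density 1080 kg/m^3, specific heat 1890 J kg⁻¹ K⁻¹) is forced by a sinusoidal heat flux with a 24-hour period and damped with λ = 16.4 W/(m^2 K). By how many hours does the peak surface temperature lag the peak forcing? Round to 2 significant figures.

5.3 hours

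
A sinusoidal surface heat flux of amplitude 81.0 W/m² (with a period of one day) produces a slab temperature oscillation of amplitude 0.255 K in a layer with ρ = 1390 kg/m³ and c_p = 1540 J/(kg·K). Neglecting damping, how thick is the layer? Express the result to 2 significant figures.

ω = 2π / 86400 s = 7.27×10^-5 s⁻¹.
Required C = F₀ / (A ω) = 81.0 / (0.255 × 7.27×10^-5) = 4.37×10^6 J/(m²·K).
D = C / (ρ c_p) = 4.37×10^6 / (1390 × 1540) = 2.04 m.

2.0 m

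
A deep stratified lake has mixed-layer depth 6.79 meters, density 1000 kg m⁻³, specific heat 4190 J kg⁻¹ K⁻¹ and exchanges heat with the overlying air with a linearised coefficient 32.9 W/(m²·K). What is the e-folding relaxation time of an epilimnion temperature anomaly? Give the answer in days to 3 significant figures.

10.0 days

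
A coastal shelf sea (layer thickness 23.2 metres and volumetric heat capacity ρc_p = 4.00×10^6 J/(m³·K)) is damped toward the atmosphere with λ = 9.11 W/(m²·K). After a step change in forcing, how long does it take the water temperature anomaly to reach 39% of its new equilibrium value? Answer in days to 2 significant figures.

58 days

Areal heat capacity C = ρc_p × D = 4.00×10^6 × 23.2 = 9.28×10^7 J/(m^2 K).
τ = C / λ = 9.28×10^7 / 9.11 = 1.02×10^7 s.
Fraction reached: 1 − e^(−t/τ) = 0.39 ⇒ t = −τ ln(1 − 0.39) = τ × 0.494.
t = 5.04×10^6 s = 58.3 days.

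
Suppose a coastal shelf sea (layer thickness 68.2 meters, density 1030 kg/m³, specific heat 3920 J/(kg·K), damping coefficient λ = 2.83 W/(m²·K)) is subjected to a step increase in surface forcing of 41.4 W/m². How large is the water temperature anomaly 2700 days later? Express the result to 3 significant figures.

13.3 K

Areal heat capacity C = ρ c_p D = 1030 × 3920 × 68.2 = 2.75×10^8 J/(m^2 K).
τ = C / λ = 2.75×10^8 / 2.83 = 9.73×10^7 s.
Equilibrium anomaly ΔT_eq = F / λ = 41.4 / 2.83 = 14.6 K.
t = 2700 days = 2.33×10^8 s, so t/τ = 2.40.
ΔT(t) = ΔT_eq (1 − e^(−t/τ)) = 14.6 × (1 − e^−2.40) = 13.3 K.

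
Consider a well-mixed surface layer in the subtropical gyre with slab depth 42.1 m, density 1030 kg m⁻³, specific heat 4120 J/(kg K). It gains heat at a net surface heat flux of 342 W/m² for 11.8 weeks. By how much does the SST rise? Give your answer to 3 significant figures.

Areal heat capacity C = ρ c_p D = 1030 × 4120 × 42.1 = 1.79×10^8 J/(m^2 K).
Net heat input Q = F Δt = 342 × (11.8 weeks × 6.048×10^5 s/week) = 2.44×10^9 J/m².
ΔT = Q / C = 2.44×10^9 / 1.79×10^8 = 13.7 K.

13.7 K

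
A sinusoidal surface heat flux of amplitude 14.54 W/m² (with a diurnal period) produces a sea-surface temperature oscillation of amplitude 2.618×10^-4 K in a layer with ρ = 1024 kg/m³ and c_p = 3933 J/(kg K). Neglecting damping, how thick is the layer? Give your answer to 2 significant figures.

190 m

ω = 2π / 86400 s = 7.27×10^-5 s⁻¹.
Required C = F₀ / (A ω) = 14.54 / (2.618×10^-4 × 7.27×10^-5) = 7.64×10^8 J/(m²·K).
D = C / (ρ c_p) = 7.64×10^8 / (1024 × 3933) = 190 m.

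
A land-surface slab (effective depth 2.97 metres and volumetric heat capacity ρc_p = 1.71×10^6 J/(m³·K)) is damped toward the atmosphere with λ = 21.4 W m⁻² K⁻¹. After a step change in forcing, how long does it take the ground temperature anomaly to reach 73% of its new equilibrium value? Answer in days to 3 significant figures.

3.60 days

Areal heat capacity C = ρc_p × D = 1.71×10^6 × 2.97 = 5.08×10^6 J/(m²·K).
τ = C / λ = 5.08×10^6 / 21.4 = 2.37×10^5 s.
Fraction reached: 1 − e^(−t/τ) = 0.73 ⇒ t = −τ ln(1 − 0.73) = τ × 1.31.
t = 3.11×10^5 s = 3.60 days.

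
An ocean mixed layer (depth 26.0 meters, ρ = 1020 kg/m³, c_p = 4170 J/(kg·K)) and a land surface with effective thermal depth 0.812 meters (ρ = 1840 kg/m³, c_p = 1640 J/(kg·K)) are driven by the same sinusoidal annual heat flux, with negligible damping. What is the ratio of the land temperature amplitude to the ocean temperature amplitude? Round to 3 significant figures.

C_ocean = 1020 × 4170 × 26.0 = 1.11×10^8 J/(m²·K).
C_land = 1840 × 1640 × 0.812 = 2.45×10^6 J/(m²·K).
Undamped amplitude ∝ 1/C, so A_land/A_ocean = C_ocean/C_land = 45.1.

45.1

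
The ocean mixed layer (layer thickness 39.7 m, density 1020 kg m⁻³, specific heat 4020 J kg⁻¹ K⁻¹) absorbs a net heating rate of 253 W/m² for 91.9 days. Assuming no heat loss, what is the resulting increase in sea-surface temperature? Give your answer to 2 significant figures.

12 K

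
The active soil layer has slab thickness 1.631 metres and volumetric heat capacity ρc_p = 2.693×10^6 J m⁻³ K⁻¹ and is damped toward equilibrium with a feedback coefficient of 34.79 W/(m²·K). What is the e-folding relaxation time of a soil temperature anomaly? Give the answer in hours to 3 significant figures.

Areal heat capacity C = ρc_p × D = 2.693×10^6 × 1.631 = 4.39×10^6 J/(m^2 K).
Relaxation time τ = C / λ = 4.39×10^6 / 34.79 = 1.26×10^5 s.
In hours: 1.26×10^5 s / (3600 s/hour) = 35.1 hours.

35.1 hours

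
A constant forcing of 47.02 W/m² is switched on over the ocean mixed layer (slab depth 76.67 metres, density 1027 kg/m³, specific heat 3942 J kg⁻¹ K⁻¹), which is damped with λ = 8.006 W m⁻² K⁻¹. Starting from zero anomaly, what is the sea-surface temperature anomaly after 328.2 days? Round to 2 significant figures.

Areal heat capacity C = ρ c_p D = 1027 × 3942 × 76.67 = 3.10×10^8 J m⁻² K⁻¹.
τ = C / λ = 3.10×10^8 / 8.006 = 3.88×10^7 s.
Equilibrium anomaly ΔT_eq = F / λ = 47.02 / 8.006 = 5.87 K.
t = 328.2 days = 2.84×10^7 s, so t/τ = 0.731.
ΔT(t) = ΔT_eq (1 − e^(−t/τ)) = 5.87 × (1 − e^−0.731) = 3.05 K.

3.0 K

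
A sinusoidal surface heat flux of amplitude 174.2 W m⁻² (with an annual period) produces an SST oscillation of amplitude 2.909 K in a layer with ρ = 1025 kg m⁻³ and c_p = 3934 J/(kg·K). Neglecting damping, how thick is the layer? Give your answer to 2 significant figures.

75 m

ω = 2π / 3.15×10^7 s = 1.99×10^-7 s⁻¹.
Required C = F₀ / (A ω) = 174.2 / (2.909 × 1.99×10^-7) = 3.01×10^8 J/(m²·K).
D = C / (ρ c_p) = 3.01×10^8 / (1025 × 3934) = 74.5 m.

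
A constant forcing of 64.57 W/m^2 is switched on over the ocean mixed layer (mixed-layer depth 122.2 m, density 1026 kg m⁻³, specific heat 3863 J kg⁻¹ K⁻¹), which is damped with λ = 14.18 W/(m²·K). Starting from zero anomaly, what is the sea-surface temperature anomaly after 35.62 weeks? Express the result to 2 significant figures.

Areal heat capacity C = ρ c_p D = 1026 × 3863 × 122.2 = 4.84×10^8 J/(m^2 K).
τ = C / λ = 4.84×10^8 / 14.18 = 3.42×10^7 s.
Equilibrium anomaly ΔT_eq = F / λ = 64.57 / 14.18 = 4.55 K.
t = 35.62 weeks = 2.15×10^7 s, so t/τ = 0.631.
ΔT(t) = ΔT_eq (1 − e^(−t/τ)) = 4.55 × (1 − e^−0.631) = 2.13 K.

2.1 K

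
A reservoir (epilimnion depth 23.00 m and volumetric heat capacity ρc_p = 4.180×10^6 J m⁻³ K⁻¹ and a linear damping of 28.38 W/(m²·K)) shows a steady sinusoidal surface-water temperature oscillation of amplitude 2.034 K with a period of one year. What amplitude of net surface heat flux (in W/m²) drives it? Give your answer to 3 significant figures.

69.6

Areal heat capacity C = ρc_p × D = 4.180×10^6 × 23.00 = 9.61×10^7 J m⁻² K⁻¹.
ω = 2π / 3.15×10^7 s = 1.99×10^-7 s⁻¹.
√((Cω)² + λ²) = √((19.2)² + 28.38²) = 34.2 W/(m²·K).
F₀ = A × √((Cω)²+λ²) = 2.034 × 34.2 = 69.6 W/m².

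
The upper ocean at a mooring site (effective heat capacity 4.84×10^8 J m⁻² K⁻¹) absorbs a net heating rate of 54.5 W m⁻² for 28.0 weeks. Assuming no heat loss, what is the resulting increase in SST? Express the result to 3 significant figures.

1.91 K

Areal heat capacity C = 4.84×10^8 J m⁻² K⁻¹ (given).
Net heat input Q = F Δt = 54.5 × (28.0 weeks × 6.048×10^5 s/week) = 9.23×10^8 J/m².
ΔT = Q / C = 9.23×10^8 / 4.84×10^8 = 1.91 K.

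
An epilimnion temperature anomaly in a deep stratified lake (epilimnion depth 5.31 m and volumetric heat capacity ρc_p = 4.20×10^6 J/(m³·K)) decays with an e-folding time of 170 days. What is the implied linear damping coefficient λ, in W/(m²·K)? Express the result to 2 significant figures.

Areal heat capacity C = ρc_p × D = 4.20×10^6 × 5.31 = 2.23×10^7 J/(m²·K).
τ = 170 days = 1.47×10^7 s.
λ = C / τ = 2.23×10^7 / 1.47×10^7 = 1.52 W/(m²·K).

1.5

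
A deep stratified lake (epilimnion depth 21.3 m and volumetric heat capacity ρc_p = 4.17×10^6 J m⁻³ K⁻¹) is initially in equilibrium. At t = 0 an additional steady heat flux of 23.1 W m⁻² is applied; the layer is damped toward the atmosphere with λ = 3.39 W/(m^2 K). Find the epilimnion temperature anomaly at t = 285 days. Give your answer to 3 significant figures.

4.15 K

Areal heat capacity C = ρc_p × D = 4.17×10^6 × 21.3 = 8.88×10^7 J m⁻² K⁻¹.
τ = C / λ = 8.88×10^7 / 3.39 = 2.62×10^7 s.
Equilibrium anomaly ΔT_eq = F / λ = 23.1 / 3.39 = 6.81 K.
t = 285 days = 2.46×10^7 s, so t/τ = 0.940.
ΔT(t) = ΔT_eq (1 − e^(−t/τ)) = 6.81 × (1 − e^−0.940) = 4.15 K.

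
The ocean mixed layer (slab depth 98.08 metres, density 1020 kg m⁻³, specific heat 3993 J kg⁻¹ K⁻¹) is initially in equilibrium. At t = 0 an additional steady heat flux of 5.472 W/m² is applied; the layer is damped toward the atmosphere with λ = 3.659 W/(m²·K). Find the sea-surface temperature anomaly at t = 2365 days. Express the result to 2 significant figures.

Areal heat capacity C = ρ c_p D = 1020 × 3993 × 98.08 = 3.99×10^8 J m⁻² K⁻¹.
τ = C / λ = 3.99×10^8 / 3.659 = 1.09×10^8 s.
Equilibrium anomaly ΔT_eq = F / λ = 5.472 / 3.659 = 1.50 K.
t = 2365 days = 2.04×10^8 s, so t/τ = 1.87.
ΔT(t) = ΔT_eq (1 − e^(−t/τ)) = 1.50 × (1 − e^−1.87) = 1.27 K.

1.3 K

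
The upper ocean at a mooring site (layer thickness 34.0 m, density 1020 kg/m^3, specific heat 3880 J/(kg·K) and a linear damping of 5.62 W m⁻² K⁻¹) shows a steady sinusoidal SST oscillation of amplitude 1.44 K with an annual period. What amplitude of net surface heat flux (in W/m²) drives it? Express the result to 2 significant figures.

Areal heat capacity C = ρ c_p D = 1020 × 3880 × 34.0 = 1.35×10^8 J/(m^2 K).
ω = 2π / 3.15×10^7 s = 1.99×10^-7 s⁻¹.
√((Cω)² + λ²) = √((26.8)² + 5.62²) = 27.4 W/(m²·K).
F₀ = A × √((Cω)²+λ²) = 1.44 × 27.4 = 39.4 W/m².

39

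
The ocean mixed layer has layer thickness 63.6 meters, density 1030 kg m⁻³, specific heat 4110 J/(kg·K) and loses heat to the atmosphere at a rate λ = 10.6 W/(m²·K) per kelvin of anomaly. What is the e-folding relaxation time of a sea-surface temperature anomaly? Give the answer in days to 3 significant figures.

294 days

Areal heat capacity C = ρ c_p D = 1030 × 4110 × 63.6 = 2.69×10^8 J/(m^2 K).
Relaxation time τ = C / λ = 2.69×10^8 / 10.6 = 2.54×10^7 s.
In days: 2.54×10^7 s / (86400 s/day) = 294 days.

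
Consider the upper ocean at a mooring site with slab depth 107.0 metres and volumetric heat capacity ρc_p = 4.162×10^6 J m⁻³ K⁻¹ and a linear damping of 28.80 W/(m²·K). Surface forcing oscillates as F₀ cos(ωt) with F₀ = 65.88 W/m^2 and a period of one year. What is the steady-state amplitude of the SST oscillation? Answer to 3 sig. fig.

0.706 K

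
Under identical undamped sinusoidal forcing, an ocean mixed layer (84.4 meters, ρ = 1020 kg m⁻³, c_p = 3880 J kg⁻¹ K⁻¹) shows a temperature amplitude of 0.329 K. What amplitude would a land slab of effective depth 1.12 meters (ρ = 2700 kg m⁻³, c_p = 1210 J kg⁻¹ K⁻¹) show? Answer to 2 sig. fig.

C_ocean = 3.34×10^8 J/(m²·K); C_land = 3.66×10^6 J/(m²·K).
A ∝ 1/C ⇒ A_land = A_ocean × C_ocean/C_land = 0.329 × 91.3 = 30.0 K.

30 K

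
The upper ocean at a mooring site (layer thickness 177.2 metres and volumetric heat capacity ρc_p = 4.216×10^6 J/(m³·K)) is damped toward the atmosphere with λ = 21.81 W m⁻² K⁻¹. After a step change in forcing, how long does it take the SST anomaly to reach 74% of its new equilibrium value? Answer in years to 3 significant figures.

Areal heat capacity C = ρc_p × D = 4.216×10^6 × 177.2 = 7.47×10^8 J m⁻² K⁻¹.
τ = C / λ = 7.47×10^8 / 21.81 = 3.43×10^7 s.
Fraction reached: 1 − e^(−t/τ) = 0.74 ⇒ t = −τ ln(1 − 0.74) = τ × 1.35.
t = 4.61×10^7 s = 1.46 years.

1.46 years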